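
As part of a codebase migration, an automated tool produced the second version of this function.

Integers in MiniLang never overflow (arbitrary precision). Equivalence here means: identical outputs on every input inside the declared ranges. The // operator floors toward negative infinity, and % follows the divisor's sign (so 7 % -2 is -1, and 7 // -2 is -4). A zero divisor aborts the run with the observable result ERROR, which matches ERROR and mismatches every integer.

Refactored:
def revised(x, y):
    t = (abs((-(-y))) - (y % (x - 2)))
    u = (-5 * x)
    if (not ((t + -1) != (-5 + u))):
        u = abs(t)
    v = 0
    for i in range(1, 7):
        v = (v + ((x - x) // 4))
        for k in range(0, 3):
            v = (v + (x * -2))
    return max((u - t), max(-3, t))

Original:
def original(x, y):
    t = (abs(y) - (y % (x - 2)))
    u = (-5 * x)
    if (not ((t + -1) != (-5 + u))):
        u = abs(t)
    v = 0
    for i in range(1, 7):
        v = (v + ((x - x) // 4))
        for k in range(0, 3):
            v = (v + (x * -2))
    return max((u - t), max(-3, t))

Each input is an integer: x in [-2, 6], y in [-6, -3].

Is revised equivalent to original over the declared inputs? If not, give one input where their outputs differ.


Differences: same computation, different form — yet all 36 inputs agree.
verdict: equivalent


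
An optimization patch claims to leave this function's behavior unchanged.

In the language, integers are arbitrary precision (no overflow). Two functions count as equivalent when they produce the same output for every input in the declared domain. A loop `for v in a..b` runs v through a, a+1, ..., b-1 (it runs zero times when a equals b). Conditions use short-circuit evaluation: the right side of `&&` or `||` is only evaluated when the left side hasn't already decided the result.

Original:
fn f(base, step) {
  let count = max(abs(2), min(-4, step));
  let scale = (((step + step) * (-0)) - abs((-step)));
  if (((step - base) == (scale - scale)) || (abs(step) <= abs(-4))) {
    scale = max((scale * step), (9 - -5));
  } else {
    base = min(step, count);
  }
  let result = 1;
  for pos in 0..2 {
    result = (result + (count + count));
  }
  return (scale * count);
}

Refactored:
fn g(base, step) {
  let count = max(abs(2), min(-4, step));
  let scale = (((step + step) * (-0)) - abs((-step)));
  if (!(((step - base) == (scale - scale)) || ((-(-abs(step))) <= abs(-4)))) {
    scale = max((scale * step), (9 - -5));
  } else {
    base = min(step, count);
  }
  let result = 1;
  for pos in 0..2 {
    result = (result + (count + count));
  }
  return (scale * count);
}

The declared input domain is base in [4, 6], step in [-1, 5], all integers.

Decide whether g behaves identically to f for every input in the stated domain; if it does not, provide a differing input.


The rewrite breaks on base=4, step=-1, where the results are 28 and -2.
f: count := 2 | scale := -1 | (((step - base) == (scale - scale)) || (abs(step) <= abs(-4))): true | scale := 14 | result := 1 | iter pos=0: | result := 5 | iter pos=1: | result := 9 | result 28
g: count := 2 | scale := -1 | (!(((step - base) == (scale - scale)) || ((-(-abs(step))) <= abs(-4)))): false | base := -1 | result := 1 | iter pos=0: | result := 5 | iter pos=1: | result := 9 | result -2
verdict: not equivalent; witness: base=4, step=-1


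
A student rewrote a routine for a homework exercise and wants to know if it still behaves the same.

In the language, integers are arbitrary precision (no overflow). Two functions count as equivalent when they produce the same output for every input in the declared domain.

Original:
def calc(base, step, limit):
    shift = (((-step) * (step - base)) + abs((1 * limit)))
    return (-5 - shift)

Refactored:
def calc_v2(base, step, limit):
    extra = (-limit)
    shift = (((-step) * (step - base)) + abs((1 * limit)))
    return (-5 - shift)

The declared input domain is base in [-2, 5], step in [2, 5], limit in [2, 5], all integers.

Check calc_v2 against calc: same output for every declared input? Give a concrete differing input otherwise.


Although statement counts differ; also local variable names differ, 128/128 inputs agree.
verdict: equivalent


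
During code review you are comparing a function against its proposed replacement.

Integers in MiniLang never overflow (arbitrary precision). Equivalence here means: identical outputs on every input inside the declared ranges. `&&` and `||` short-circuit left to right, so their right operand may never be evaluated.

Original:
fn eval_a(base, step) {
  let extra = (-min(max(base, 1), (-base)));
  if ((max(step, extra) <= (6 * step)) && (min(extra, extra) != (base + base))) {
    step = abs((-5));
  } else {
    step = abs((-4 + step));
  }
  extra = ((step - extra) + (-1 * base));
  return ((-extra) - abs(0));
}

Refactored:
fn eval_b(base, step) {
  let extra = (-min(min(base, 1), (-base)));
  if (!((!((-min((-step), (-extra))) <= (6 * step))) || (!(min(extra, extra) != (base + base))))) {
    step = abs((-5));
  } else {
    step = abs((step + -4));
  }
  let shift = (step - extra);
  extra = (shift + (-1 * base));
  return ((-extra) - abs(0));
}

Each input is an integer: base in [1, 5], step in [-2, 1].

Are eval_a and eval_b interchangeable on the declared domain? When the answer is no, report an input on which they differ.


Although `max(base, 1)` became `min(base, 1)`, no input in the stated domain can expose it.
As a probe, take base=2, step=1: eval_a runs extra = 2; ((max(step, extra) <= (6 * step)) && (min(extra, extra) != (base + base))) -> true; step = 5; extra = 1; return -1; eval_b runs extra = 2; (!((!((-min((-step), (-extra))) <= (6 * step))) || (!(min(extra, extra) != (base + base))))) -> true; step = 5; shift = 3; extra = 1; return -1; both end at -1.
Across all 20 domain points the two functions coincide.
verdict: equivalent


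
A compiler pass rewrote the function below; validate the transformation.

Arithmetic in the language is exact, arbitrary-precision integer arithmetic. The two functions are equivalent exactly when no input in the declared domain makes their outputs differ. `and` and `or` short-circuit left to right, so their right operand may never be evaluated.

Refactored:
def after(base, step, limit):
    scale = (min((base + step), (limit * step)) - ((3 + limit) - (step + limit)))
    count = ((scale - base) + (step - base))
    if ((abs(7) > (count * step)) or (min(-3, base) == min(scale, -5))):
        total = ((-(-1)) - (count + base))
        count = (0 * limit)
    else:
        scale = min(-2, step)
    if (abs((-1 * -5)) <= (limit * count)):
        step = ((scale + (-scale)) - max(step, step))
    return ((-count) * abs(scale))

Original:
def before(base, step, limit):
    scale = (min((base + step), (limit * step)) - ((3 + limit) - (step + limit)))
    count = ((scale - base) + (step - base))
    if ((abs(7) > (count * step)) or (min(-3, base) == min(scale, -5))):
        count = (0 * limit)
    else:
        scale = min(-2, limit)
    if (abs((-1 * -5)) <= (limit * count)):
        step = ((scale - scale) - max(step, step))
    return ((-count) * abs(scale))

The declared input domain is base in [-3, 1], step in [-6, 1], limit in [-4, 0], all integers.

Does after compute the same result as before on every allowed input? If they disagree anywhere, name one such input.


Not equivalent: base=-3, step=-6, limit=-4 separates them (72 vs 108).
before: scale=-18, then count=-18, then ((abs(7) > (count * step)) or (min(-3, base) == min(scale, -5))) is false, then scale=-4, then (abs((-1 * -5)) <= (limit * count)) is true, then step=6, then returns 72
after: scale=-18, then count=-18, then ((abs(7) > (count * step)) or (min(-3, base) == min(scale, -5))) is false, then scale=-6, then (abs((-1 * -5)) <= (limit * count)) is true, then step=6, then returns 108
verdict: not equivalent; witness: base=-3, step=-6, limit=-4


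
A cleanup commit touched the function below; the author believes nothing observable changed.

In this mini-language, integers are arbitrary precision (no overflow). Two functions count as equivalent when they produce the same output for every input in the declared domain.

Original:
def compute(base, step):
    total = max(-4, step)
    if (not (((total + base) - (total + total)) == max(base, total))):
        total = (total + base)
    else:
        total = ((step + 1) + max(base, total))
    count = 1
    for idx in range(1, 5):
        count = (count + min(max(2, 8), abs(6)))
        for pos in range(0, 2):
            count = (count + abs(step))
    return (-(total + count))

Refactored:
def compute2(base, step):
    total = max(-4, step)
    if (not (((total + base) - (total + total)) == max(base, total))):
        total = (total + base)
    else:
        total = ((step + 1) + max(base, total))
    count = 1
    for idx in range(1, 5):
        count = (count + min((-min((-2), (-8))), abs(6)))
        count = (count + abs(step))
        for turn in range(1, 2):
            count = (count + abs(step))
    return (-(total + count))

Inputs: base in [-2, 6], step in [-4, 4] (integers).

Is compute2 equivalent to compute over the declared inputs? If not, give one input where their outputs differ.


This is a faithful refactor — min/max/abs usage differs, and statement counts differ, and loop structure differs, and local variable names differ, and arithmetic usage differs, but the computed results match everywhere.
Tracing base=4, step=4: compute: total=4, then (not (((total + base) - (total + total)) == max(base, total))) is true, then total=8, then count=1, then (idx=1), then count=7, then (pos=0), then count=11, then (pos=1), then count=15, then (idx=2), then count=21, then (pos=0), then count=25, then (pos=1), then count=29, then (idx=3), then count=35, then (pos=0), then count=39, then (pos=1), then count=43, then (idx=4), then count=49, then (pos=0), then count=53, then (pos=1), then count=57, then returns -65 | compute2: total=4, then (not (((total + base) - (total + total)) == max(base, total))) is true, then total=8, then count=1, then (idx=1), then count=7, then count=11, then (turn=1), then count=15, then (idx=2), then count=21, then count=25, then (turn=1), then count=29, then (idx=3), then count=35, then count=39, then (turn=1), then count=43, then (idx=4), then count=49, then count=53, then (turn=1), then count=57, then returns -65 — matching result -65.
Sweeping the whole domain (81 inputs) finds no disagreement.
verdict: equivalent


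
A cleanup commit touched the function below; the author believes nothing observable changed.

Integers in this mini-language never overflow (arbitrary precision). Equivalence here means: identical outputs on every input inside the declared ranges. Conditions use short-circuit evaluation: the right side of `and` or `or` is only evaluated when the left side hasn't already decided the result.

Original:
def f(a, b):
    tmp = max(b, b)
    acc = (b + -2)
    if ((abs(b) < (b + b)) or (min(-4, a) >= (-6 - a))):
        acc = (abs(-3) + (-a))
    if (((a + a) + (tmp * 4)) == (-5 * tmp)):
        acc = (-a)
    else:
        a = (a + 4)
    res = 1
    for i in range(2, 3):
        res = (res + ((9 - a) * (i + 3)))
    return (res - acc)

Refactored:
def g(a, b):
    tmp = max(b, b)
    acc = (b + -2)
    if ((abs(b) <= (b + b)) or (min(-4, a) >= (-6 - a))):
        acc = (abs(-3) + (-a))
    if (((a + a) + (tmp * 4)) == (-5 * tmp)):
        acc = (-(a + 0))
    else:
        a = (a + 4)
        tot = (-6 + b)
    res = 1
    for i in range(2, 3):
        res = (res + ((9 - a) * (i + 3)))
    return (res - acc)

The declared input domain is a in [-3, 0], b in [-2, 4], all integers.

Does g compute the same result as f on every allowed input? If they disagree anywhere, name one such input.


There is a counterexample at a=-3, b=0: 43 on one side, 35 on the other.
f: tmp := 0 | acc := -2 | ((abs(b) < (b + b)) or (min(-4, a) >= (-6 - a))): false | (((a + a) + (tmp * 4)) == (-5 * tmp)): false | a := 1 | res := 1 | iter i=2: | res := 41 | result 43
g: tmp := 0 | acc := -2 | ((abs(b) <= (b + b)) or (min(-4, a) >= (-6 - a))): true | acc := 6 | (((a + a) + (tmp * 4)) == (-5 * tmp)): false | a := 1 | tot := -6 | res := 1 | iter i=2: | res := 41 | result 35
verdict: not equivalent; witness: a=-3, b=0


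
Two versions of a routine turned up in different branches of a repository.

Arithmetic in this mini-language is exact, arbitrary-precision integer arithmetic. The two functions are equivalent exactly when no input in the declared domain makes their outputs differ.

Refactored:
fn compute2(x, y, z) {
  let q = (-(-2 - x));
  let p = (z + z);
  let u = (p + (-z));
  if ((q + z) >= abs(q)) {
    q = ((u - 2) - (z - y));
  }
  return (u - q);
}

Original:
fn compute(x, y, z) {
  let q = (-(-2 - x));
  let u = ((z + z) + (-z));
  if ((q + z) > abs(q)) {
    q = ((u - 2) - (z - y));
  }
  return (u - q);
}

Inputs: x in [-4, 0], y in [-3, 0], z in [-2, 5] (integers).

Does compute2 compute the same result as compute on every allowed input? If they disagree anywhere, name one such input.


Not equivalent: x=-4, y=-3, z=4 separates them (6 vs 9).
compute: q becomes -2; next u becomes 4; next ((q + z) > abs(q)) evaluates to false; next final value 6
compute2: q becomes -2; next p becomes 8; next u becomes 4; next ((q + z) >= abs(q)) evaluates to true; next q becomes -5; next final value 9
verdict: not equivalent; witness: x=-4, y=-3, z=4


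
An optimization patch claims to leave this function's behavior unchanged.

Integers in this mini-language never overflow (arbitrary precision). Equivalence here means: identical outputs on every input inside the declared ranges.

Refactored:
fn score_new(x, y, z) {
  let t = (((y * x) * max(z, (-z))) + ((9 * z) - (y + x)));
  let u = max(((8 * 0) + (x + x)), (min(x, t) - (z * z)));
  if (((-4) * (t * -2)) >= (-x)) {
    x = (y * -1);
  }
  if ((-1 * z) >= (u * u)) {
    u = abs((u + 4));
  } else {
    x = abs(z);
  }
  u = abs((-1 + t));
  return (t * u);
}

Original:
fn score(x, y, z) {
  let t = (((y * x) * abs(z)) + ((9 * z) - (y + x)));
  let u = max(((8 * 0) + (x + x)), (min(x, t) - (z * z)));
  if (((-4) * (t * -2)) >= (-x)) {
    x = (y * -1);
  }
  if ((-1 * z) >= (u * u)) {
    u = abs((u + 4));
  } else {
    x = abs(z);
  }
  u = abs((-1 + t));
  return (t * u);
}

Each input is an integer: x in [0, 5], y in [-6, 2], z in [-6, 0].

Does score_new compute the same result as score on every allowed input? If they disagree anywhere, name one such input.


The two versions differ — the changes include min/max/abs usage differs.
One worked example (x=5, y=-1, z=-6) — score: t=-88, then u=10, then (((-4) * (t * -2)) >= (-x)) is false, then ((-1 * z) >= (u * u)) is false, then x=6, then u=89, then returns -7832; score_new: t=-88, then u=10, then (((-4) * (t * -2)) >= (-x)) is false, then ((-1 * z) >= (u * u)) is false, then x=6, then u=89, then returns -7832; agreement on -7832.
Every one of the 378 inputs gives matching results.
verdict: equivalent


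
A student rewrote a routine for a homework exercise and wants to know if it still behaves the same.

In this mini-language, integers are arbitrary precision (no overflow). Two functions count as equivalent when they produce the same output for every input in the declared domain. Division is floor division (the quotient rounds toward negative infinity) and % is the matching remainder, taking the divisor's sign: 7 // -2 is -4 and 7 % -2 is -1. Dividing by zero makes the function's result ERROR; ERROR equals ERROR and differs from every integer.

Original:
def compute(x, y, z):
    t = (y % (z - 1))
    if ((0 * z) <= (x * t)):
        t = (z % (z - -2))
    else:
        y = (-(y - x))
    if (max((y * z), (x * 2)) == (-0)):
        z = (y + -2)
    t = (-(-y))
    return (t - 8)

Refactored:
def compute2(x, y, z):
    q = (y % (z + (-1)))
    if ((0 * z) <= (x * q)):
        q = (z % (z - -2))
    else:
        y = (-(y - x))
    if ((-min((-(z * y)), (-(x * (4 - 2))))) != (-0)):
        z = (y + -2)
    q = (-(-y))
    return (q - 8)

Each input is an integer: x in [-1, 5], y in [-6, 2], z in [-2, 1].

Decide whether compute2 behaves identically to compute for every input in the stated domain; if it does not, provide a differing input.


Equivalent. One difference looks behavioral, but it never changes the outcome for any declared input.
Every one of the 252 inputs gives matching results.
One worked example (x=1, y=-5, z=1) — compute: division by zero -> ERROR; compute2: division by zero -> ERROR; agreement on ERROR.
verdict: equivalent


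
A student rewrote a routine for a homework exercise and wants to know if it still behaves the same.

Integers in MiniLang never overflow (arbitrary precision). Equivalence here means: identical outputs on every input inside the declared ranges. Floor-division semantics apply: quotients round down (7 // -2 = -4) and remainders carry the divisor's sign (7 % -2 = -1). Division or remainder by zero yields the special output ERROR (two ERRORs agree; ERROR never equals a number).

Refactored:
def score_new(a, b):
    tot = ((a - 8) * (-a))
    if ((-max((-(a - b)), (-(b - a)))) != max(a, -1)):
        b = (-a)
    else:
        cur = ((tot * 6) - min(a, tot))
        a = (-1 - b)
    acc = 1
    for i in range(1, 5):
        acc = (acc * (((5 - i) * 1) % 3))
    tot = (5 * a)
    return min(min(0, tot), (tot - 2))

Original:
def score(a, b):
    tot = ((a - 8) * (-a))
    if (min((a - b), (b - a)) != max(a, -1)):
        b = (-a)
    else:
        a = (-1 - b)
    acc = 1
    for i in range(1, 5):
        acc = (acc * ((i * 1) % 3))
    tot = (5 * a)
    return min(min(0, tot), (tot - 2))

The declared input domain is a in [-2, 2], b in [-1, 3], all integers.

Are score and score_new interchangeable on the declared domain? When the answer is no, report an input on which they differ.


Although local variable names differ; constant usage differs; arithmetic usage differs; min/max/abs usage differs; statement counts differ, 25/25 inputs agree.
verdict: equivalent


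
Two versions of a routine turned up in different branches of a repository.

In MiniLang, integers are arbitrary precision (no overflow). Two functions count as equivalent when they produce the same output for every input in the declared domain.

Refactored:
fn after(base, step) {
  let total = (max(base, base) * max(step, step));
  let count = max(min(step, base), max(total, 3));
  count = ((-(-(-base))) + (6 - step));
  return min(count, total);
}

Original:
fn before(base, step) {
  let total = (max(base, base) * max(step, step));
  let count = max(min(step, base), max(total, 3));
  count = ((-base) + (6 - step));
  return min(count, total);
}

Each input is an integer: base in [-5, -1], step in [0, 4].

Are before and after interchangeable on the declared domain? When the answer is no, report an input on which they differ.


Comparing the listings, the differences include: same computation, different form.
As a probe, take base=-1, step=1: before runs total = -1; count = 3; count = 6; return -1; after runs total = -1; count = 3; count = 6; return -1; both end at -1.
Across all 25 domain points the two functions coincide.
verdict: equivalent


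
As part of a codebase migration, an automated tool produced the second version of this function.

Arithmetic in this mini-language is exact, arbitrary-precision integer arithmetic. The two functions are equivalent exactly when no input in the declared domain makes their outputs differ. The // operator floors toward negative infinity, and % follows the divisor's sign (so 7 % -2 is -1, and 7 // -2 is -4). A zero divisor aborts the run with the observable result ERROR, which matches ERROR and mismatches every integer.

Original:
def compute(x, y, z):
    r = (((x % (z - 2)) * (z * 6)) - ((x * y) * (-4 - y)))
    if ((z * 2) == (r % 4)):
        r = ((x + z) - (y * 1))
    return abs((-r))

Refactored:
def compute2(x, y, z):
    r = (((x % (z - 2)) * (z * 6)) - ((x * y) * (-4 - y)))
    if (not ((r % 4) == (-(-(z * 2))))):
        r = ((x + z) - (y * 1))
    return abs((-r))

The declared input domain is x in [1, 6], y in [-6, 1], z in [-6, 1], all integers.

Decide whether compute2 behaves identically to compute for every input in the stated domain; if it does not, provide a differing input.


At x=1, y=-6, z=-6: compute gives 264, compute2 gives 1.
verdict: not equivalent; witness: x=1, y=-6, z=-6


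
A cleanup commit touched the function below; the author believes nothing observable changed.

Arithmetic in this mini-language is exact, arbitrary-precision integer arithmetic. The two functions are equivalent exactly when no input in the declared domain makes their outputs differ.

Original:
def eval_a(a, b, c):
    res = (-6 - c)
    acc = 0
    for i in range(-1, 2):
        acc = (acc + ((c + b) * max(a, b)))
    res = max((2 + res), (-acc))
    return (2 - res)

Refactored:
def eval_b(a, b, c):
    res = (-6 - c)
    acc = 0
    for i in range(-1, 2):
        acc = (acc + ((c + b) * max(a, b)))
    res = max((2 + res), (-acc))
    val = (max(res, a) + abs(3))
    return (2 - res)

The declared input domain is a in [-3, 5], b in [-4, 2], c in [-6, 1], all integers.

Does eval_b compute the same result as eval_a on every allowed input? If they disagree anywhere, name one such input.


Whatever the rewrite altered, no input in the stated domain can expose a difference; all 504 inputs agree.
verdict: equivalent


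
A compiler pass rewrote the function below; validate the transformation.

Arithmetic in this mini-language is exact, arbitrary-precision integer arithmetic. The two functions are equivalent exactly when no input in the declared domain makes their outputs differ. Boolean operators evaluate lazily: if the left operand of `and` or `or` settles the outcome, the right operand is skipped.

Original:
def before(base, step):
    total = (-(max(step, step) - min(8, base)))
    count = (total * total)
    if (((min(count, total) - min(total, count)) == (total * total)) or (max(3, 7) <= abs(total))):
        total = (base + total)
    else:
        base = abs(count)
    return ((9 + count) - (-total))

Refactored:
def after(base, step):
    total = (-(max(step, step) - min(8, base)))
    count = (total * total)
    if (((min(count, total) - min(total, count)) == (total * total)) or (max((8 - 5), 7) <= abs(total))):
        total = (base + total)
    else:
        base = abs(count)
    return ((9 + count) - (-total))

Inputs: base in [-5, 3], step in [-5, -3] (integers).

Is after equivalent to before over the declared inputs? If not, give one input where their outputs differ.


Reading the diff, among the changes: constant usage differs; arithmetic usage differs.
One worked example (base=3, step=-4) — before: total becomes 7; next count becomes 49; next (((min(count, total) - min(total, count)) == (total * total)) or (max(3, 7) <= abs(total))) evaluates to true; next total becomes 10; next final value 68; after: total becomes 7; next count becomes 49; next (((min(count, total) - min(total, count)) == (total * total)) or (max((8 - 5), 7) <= abs(total))) evaluates to true; next total becomes 10; next final value 68; agreement on 68.
Across all 27 domain points the two functions coincide.
verdict: equivalent


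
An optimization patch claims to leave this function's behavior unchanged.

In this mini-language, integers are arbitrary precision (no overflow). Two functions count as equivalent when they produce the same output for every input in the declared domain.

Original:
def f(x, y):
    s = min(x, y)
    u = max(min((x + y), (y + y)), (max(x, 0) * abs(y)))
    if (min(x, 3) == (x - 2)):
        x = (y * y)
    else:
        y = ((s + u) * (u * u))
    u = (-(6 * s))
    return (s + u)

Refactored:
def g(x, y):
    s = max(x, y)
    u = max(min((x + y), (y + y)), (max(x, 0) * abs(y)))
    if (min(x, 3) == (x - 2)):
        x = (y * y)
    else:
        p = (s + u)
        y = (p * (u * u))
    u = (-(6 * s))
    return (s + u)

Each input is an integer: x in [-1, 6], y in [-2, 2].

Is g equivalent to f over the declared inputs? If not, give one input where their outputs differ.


These are not equivalent — on x=-1, y=-2 the outputs split (10 vs 5).
f: s := -2 | u := 0 | (min(x, 3) == (x - 2)): false | y := 0 | u := 12 | result 10
g: s := -1 | u := 0 | (min(x, 3) == (x - 2)): false | p := -1 | y := 0 | u := 6 | result 5
verdict: not equivalent; witness: x=-1, y=-2


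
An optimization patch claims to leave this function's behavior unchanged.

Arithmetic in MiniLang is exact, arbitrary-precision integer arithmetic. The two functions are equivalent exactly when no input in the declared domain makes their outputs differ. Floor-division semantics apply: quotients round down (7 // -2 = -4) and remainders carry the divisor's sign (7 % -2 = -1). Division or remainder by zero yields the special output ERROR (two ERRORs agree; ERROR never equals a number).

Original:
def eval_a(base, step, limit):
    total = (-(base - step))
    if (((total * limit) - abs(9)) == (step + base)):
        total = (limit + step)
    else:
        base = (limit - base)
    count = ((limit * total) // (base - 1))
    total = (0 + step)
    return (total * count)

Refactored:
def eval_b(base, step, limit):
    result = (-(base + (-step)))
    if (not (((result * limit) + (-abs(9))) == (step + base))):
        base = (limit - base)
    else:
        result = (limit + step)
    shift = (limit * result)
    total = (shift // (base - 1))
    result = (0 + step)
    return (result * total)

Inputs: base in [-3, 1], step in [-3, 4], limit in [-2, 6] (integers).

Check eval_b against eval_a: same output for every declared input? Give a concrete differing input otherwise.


Comparing the listings, the differences include: local variable names differ, arithmetic usage differs, boolean connective usage differs, statement counts differ.
One worked example (base=-2, step=-3, limit=0) — eval_a: total becomes -1; next (((total * limit) - abs(9)) == (step + base)) evaluates to false; next base becomes 2; next count becomes 0; next total becomes -3; next final value 0; eval_b: result becomes -1; next (not (((result * limit) + (-abs(9))) == (step + base))) evaluates to true; next base becomes 2; next shift becomes 0; next total becomes 0; next result becomes -3; next final value 0; agreement on 0.
Every one of the 360 inputs gives matching results.
verdict: equivalent


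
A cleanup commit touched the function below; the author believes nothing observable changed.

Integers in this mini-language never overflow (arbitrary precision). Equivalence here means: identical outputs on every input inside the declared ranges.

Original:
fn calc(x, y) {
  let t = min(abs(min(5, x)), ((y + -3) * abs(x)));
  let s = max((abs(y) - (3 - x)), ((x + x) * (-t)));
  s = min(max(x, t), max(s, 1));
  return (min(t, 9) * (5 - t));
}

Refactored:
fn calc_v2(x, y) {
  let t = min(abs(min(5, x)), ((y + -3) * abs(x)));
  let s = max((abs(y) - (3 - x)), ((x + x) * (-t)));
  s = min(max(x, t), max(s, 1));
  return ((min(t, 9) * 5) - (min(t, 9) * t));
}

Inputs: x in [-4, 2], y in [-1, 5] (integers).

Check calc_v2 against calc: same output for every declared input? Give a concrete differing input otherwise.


The two versions differ — the changes include constant usage differs, plus min/max/abs usage differs, plus arithmetic usage differs.
Tracing x=-4, y=-1: calc: t := -16 | s := -6 | s := -4 | result -336 | calc_v2: t := -16 | s := -6 | s := -4 | result -336 — matching result -336.
Across all 49 domain points the two functions coincide.
verdict: equivalent


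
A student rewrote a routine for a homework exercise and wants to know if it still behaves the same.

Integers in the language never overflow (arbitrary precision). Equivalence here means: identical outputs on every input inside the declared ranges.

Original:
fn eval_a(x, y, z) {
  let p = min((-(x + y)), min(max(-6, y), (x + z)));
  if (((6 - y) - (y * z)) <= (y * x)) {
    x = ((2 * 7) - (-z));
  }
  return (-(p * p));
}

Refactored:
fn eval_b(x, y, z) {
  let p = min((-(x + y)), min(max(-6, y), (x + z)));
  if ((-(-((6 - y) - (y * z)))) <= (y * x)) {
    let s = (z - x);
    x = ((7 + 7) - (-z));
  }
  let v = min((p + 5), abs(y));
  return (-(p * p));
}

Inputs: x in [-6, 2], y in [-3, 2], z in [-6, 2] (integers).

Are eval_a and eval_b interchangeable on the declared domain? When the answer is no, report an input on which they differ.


This is a faithful refactor — min/max/abs usage differs, constant usage differs, arithmetic usage differs, local variable names differ, statement counts differ, but the computed results match everywhere.
As a probe, take x=-1, y=1, z=0: eval_a runs p := -1 | (((6 - y) - (y * z)) <= (y * x)): false | result -1; eval_b runs p := -1 | ((-(-((6 - y) - (y * z)))) <= (y * x)): false | v := 1 | result -1; both end at -1.
Sweeping the whole domain (486 inputs) finds no disagreement.
verdict: equivalent


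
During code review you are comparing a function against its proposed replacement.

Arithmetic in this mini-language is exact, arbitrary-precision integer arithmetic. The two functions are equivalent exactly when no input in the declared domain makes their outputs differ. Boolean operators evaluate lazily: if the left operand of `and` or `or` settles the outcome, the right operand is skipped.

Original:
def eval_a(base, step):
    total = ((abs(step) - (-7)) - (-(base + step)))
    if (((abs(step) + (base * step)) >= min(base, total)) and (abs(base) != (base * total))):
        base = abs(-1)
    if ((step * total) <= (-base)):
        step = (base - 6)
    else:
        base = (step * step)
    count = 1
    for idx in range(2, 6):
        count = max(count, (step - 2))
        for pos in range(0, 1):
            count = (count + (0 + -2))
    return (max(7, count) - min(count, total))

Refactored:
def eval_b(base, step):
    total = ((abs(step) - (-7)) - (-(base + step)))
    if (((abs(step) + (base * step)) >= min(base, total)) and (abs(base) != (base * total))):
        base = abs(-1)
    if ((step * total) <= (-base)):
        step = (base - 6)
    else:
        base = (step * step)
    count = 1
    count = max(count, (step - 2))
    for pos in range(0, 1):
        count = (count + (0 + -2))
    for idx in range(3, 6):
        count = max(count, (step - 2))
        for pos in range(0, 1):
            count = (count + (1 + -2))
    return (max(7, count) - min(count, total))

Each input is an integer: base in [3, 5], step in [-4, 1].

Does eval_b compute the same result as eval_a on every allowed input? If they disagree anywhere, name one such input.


Try base=3, step=-4.
eval_a: total := 10 | (((abs(step) + (base * step)) >= min(base, total)) and (abs(base) != (base * total))): false | ((step * total) <= (-base)): true | step := -3 | count := 1 | iter idx=2: | count := 1 | iter pos=0: | count := -1 | iter idx=3: | count := -1 | iter pos=0: | count := -3 | iter idx=4: | count := -3 | iter pos=0: | count := -5 | iter idx=5: | count := -5 | iter pos=0: | count := -7 | result 14
eval_b: total := 10 | (((abs(step) + (base * step)) >= min(base, total)) and (abs(base) != (base * total))): false | ((step * total) <= (-base)): true | step := -3 | count := 1 | count := 1 | iter pos=0: | count := -1 | iter idx=3: | count := -1 | iter pos=0: | count := -2 | iter idx=4: | count := -2 | iter pos=0: | count := -3 | iter idx=5: | count := -3 | iter pos=0: | count := -4 | result 11
14 != 11, so the rewrite changes behavior.
verdict: not equivalent; witness: base=3, step=-4


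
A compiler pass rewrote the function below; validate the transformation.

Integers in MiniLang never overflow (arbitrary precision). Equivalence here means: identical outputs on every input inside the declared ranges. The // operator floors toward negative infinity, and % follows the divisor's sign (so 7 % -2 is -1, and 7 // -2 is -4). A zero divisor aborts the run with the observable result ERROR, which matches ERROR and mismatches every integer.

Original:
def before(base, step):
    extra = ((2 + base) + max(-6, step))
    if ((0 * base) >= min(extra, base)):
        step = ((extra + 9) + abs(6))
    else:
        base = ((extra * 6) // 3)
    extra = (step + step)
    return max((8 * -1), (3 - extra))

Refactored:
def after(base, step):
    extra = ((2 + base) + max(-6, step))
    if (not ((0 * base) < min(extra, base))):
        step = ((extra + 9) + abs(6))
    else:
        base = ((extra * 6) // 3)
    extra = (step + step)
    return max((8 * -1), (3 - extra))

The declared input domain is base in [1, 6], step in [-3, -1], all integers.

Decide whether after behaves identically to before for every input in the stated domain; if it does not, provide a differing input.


Although comparison usage differs; boolean connective usage differs, 18/18 inputs agree.
verdict: equivalent


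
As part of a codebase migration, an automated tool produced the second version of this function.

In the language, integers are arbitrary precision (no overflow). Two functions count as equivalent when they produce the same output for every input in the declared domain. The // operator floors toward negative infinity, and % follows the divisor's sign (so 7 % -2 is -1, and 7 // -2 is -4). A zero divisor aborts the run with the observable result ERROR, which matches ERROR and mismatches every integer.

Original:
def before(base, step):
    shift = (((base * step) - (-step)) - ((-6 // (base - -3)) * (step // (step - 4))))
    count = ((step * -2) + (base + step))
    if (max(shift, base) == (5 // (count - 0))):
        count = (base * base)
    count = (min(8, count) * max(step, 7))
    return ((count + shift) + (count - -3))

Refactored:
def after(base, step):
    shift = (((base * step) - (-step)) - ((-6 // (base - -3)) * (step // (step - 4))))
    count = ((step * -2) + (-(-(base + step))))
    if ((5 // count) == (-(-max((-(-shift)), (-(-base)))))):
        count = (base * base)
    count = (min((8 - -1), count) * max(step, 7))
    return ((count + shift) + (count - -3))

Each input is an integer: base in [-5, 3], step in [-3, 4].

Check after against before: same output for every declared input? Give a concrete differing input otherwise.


These are not equivalent — on base=-5, step=1 the outputs split (114 vs 128).
before: shift = -1; count = -6; (max(shift, base) == (5 // (count - 0))) -> true; count = 25; count = 56; return 114
after: shift = -1; count = -6; ((5 // count) == (-(-max((-(-shift)), (-(-base)))))) -> true; count = 25; count = 63; return 128
verdict: not equivalent; witness: base=-5, step=1


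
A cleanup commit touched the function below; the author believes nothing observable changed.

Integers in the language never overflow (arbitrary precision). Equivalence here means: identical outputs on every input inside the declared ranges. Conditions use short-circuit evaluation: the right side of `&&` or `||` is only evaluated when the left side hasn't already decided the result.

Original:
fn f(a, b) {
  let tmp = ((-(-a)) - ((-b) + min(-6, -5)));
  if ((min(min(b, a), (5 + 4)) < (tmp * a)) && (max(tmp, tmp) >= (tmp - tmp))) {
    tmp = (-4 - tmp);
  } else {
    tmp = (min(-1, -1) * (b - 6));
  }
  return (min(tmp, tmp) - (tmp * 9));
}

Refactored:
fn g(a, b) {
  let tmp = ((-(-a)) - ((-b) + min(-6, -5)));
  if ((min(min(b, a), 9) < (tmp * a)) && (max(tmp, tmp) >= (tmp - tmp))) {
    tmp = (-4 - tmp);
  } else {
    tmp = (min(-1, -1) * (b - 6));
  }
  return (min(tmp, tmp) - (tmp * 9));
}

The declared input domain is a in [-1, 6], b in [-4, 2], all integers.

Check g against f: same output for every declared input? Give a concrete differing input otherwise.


The two are interchangeable: constant usage differs; arithmetic usage differs, and every declared input agrees.
As a probe, take a=2, b=-4: f runs tmp = 4; ((min(min(b, a), (5 + 4)) < (tmp * a)) && (max(tmp, tmp) >= (tmp - tmp))) -> true; tmp = -8; return 64; g runs tmp = 4; ((min(min(b, a), 9) < (tmp * a)) && (max(tmp, tmp) >= (tmp - tmp))) -> true; tmp = -8; return 64; both end at 64.
An exhaustive pass over the 56 declared inputs shows identical outputs.
verdict: equivalent


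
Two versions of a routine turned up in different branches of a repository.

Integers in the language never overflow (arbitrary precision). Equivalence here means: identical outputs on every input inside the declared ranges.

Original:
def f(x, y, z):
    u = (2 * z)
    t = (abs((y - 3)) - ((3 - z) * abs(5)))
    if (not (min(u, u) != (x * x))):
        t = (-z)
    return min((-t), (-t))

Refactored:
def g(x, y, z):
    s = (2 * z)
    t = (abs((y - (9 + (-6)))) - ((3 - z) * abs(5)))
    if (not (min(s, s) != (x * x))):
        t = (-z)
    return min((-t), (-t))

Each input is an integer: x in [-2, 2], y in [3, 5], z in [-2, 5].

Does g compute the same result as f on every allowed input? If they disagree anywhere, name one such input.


Side by side, the visible changes include: arithmetic usage differs, and local variable names differ, and constant usage differs.
Spot check at x=-1, y=5, z=2 — f: u=4, then t=-3, then (not (min(u, u) != (x * x))) is false, then returns 3. g: s=4, then t=-3, then (not (min(s, s) != (x * x))) is false, then returns 3. Both give 3.
Every one of the 120 inputs gives matching results.
verdict: equivalent


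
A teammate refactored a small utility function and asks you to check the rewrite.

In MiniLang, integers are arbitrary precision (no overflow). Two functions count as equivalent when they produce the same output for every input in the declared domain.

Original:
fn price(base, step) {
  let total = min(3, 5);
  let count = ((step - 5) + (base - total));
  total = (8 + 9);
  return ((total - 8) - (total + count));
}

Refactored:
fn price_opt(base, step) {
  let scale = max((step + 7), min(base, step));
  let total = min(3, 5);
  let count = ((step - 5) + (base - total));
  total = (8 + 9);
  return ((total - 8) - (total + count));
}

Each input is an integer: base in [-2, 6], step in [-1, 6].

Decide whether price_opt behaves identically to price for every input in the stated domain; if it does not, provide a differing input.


This is a faithful refactor — statement counts differ; also min/max/abs usage differs; also arithmetic usage differs; also constant usage differs; also local variable names differ, but the computed results match everywhere.
Tracing base=-1, step=4: price: total=3, then count=-5, then total=17, then returns -3 | price_opt: scale=11, then total=3, then count=-5, then total=17, then returns -3 — matching result -3.
Every one of the 72 inputs gives matching results.
verdict: equivalent


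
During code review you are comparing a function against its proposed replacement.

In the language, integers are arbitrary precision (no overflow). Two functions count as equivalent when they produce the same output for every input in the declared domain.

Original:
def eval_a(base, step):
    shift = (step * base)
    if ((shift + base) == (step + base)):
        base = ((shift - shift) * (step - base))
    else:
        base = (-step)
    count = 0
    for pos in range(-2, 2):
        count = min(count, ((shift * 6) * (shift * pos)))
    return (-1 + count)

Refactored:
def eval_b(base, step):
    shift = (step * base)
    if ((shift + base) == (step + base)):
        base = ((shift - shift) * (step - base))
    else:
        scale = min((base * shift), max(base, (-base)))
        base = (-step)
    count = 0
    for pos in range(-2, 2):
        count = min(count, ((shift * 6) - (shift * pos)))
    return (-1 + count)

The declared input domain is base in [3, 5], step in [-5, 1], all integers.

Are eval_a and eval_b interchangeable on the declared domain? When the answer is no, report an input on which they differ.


Consider the input base=3, step=-5.
eval_a: shift := -15 | ((shift + base) == (step + base)): false | base := 5 | count := 0 | iter pos=-2: | count := -2700 | iter pos=-1: | count := -2700 | iter pos=0: | count := -2700 | iter pos=1: | count := -2700 | result -2701
eval_b: shift := -15 | ((shift + base) == (step + base)): false | scale := -45 | base := 5 | count := 0 | iter pos=-2: | count := -120 | iter pos=-1: | count := -120 | iter pos=0: | count := -120 | iter pos=1: | count := -120 | result -121
-2701 and -121 differ, so these are not the same function on this domain.
verdict: not equivalent; witness: base=3, step=-5
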